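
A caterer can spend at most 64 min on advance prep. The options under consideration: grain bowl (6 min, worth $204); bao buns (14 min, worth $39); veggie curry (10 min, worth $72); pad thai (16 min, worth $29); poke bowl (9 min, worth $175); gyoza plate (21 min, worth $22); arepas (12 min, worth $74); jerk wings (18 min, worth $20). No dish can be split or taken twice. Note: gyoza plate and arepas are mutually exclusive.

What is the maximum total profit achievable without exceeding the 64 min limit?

Ranking by ratio (profit/min): grain bowl 34.00, poke bowl 19.44, veggie curry 7.20, arepas 6.17.
Taking grain bowl + bao buns + veggie curry + poke bowl + arepas: 51 min used, 564 in profit.
Runner-up grain bowl + veggie curry + pad thai + poke bowl + arepas tops out at 554.

564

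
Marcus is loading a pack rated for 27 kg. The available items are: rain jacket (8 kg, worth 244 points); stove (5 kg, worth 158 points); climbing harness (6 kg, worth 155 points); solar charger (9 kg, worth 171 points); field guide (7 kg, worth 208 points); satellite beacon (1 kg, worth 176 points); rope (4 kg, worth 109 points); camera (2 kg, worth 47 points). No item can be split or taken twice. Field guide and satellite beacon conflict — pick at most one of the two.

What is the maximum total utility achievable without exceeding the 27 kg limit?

889

Ranking by ratio (utility/kg): satellite beacon 176.00, stove 31.60, rain jacket 30.50.
Taking rain jacket + stove + climbing harness + satellite beacon + rope + camera: 26 kg used, 889 in utility.
An exhaustive check of the 256 subsets confirms 889.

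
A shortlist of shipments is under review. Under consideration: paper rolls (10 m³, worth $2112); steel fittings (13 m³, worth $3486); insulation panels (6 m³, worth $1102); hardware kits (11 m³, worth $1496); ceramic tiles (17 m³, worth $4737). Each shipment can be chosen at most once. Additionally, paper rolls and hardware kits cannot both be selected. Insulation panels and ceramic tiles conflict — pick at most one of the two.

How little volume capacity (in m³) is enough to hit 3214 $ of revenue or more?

Need the lightest bundle worth ≥ 3214.
steel fittings reaches 3486 using 13 m³.
Any bundle with less than 13 m³ falls short of 3214.

13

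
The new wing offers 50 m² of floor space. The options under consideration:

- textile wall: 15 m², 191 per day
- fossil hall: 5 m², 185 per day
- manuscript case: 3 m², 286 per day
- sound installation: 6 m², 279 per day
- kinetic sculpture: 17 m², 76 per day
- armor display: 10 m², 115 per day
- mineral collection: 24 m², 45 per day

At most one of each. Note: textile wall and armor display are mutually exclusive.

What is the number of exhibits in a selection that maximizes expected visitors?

5

The maximum expected visitors within 50 m² is 1017.
For example textile wall + fossil hall + manuscript case + sound installation + kinetic sculpture achieves it, using 46 m².
Any selection reaching 1017 contains exactly 5 exhibits.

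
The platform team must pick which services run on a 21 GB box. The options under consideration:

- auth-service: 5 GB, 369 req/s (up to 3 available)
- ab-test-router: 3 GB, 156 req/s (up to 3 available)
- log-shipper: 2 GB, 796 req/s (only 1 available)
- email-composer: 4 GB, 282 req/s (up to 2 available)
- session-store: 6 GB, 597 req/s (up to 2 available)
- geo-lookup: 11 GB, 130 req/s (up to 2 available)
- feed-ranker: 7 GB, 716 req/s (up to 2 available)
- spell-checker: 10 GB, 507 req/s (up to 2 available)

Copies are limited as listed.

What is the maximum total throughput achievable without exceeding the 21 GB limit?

2706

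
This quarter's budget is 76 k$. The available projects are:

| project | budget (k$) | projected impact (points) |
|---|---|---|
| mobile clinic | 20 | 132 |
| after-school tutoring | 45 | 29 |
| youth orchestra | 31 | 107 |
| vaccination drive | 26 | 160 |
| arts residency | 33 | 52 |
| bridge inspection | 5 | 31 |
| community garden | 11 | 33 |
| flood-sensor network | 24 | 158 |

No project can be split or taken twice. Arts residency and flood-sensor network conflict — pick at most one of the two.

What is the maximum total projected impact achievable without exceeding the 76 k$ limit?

481

By projected impact per k$: mobile clinic 6.60, flood-sensor network 6.58, bridge inspection 6.20, vaccination drive 6.15 lead.
Best packing: mobile clinic + vaccination drive + bridge inspection + flood-sensor network — 75 k$, 481 total.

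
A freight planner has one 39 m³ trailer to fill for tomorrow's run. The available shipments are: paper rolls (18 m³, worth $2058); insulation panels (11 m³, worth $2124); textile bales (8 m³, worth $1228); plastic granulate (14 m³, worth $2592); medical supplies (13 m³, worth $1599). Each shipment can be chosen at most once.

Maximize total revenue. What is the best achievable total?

6315

Filling by ratio: insulation panels + textile bales + plastic granulate for 5944, with 6 m³ left unused.
Dropping textile bales frees 8 m³; slotting in medical supplies (13 m³) lifts the total to 6315 at 38 m³.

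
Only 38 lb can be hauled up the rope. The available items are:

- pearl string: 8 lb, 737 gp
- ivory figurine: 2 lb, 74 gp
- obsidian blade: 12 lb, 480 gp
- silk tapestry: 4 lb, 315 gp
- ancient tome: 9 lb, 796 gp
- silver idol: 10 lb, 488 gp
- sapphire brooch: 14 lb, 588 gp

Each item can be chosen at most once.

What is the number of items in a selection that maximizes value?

The maximum value within 38 lb is 2510.
One optimal bundle: pearl string + ivory figurine + silk tapestry + ancient tome + sapphire brooch (37 lb).
All optima have 5 items.

5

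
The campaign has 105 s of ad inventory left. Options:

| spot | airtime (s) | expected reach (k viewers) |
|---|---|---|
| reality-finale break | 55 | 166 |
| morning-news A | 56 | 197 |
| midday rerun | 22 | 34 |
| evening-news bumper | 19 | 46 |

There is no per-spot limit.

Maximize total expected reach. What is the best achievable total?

289

Ranking by ratio (expected reach/s): morning-news A 3.52, reality-finale break 3.02, evening-news bumper 2.42, midday rerun 1.55.
Best packing: morning-news A + 2×evening-news bumper — 94 s, 289 total.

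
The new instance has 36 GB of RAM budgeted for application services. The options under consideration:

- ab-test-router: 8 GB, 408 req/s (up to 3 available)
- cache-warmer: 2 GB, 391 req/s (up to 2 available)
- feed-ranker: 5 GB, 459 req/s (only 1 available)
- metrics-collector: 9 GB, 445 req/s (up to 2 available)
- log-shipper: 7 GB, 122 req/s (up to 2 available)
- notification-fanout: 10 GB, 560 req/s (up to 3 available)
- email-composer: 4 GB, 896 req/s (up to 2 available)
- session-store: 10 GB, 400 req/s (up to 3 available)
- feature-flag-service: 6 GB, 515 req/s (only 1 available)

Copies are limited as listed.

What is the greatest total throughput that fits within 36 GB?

4108

Taking 2×cache-warmer + feed-ranker + notification-fanout + 2×email-composer + feature-flag-service: 33 GB used, 4108 in throughput.
No other feasible combination exceeds 4108.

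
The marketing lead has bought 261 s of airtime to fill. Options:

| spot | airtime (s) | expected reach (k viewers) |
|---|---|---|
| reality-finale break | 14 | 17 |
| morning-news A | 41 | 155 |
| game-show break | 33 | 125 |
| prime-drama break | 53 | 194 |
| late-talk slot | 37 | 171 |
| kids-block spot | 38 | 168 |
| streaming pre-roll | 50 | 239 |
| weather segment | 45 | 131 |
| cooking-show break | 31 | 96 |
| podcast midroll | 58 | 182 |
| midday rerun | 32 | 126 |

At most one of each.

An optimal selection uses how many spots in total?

6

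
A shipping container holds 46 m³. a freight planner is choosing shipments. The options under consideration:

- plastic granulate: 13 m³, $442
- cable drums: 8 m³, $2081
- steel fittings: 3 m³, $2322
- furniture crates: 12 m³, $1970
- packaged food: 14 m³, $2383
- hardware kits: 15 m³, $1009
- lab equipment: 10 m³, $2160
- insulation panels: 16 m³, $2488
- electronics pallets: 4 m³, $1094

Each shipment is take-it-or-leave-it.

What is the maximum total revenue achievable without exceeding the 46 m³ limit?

10368

Density check — steel fittings 774.00, electronics pallets 273.50, cable drums 260.12 are the best per m³.
Greedy by ratio would take cable drums + steel fittings + packaged food + lab equipment + electronics pallets: 39 m³ used, total 10040.
Dropping lab equipment frees 10 m³; slotting in insulation panels (16 m³) lifts the total to 10368 at 45 m³.
Next best is cable drums + steel fittings + lab equipment + insulation panels + electronics pallets at 10145 (41 m³) — short by 223.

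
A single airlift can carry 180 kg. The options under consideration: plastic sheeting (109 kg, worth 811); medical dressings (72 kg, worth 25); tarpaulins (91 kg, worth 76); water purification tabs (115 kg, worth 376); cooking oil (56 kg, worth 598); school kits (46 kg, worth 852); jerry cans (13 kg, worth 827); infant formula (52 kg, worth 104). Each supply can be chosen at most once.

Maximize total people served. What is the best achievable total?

2490

Filling by ratio: cooking oil + school kits + jerry cans + infant formula for 2381, with 13 kg left unused.
Dropping cooking oil and infant formula frees 108 kg; slotting in plastic sheeting (109 kg) lifts the total to 2490 at 168 kg.
Runner-up cooking oil + school kits + jerry cans + infant formula tops out at 2381.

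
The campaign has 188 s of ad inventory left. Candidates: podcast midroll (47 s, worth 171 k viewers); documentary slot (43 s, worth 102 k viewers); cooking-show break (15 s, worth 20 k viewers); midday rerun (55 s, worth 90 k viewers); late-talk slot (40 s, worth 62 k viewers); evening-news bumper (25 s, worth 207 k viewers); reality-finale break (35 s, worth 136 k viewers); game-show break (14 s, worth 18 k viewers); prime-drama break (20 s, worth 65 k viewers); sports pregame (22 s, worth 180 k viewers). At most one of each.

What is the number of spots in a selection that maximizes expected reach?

Best achievable expected reach is 816.
One optimal bundle: podcast midroll + documentary slot + cooking-show break + evening-news bumper + reality-finale break + sports pregame (187 s).
Any selection reaching 816 contains exactly 6 spots.

6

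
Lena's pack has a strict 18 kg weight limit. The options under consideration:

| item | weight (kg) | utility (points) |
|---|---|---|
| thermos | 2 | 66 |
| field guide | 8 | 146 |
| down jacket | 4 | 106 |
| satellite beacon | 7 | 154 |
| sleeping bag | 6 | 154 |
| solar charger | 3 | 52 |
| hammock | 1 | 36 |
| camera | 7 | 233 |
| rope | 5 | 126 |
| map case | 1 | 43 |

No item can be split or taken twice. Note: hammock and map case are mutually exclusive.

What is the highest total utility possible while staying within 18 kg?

536

By utility per kg: map case 43.00, hammock 36.00, camera 33.29, thermos 33.00 lead.
Taking down jacket + sleeping bag + camera + map case: 18 kg used, 536 in utility.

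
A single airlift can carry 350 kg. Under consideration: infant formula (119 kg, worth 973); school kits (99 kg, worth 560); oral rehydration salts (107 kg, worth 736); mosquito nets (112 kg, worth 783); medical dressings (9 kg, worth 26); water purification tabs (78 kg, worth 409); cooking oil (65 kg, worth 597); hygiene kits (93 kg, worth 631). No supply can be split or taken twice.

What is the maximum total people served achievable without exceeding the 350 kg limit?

2518

Density check — cooking oil 9.18, infant formula 8.18, mosquito nets 6.99, oral rehydration salts 6.88 are the best per kg.
The ratio heuristic lands on infant formula + mosquito nets + medical dressings + cooking oil (2379) but leaves 45 kg idle.
Replace cooking oil with oral rehydration salts: the trade gains 139 net, giving 2518 at 347 kg.
Next best is infant formula + oral rehydration salts + mosquito nets at 2492 (338 kg) — short by 26.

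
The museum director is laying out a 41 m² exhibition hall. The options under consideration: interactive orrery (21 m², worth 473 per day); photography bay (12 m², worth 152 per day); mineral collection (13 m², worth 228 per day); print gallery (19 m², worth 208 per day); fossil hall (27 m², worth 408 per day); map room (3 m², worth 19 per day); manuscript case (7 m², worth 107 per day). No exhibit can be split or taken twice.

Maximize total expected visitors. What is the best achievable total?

Interactive orrery + mineral collection + manuscript case uses 41 of the 41 m² and totals 808.
Every other selection either busts 41 m² or fails to beat 808.

808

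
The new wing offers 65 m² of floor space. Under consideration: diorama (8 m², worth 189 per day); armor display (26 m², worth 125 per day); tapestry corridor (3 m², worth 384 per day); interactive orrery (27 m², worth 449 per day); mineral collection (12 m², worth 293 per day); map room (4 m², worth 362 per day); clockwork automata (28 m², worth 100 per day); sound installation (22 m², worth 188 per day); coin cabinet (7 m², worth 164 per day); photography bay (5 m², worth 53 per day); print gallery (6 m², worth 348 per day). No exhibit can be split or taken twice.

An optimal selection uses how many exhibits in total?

7

Best achievable expected visitors is 2078.
diorama + tapestry corridor + interactive orrery + mineral collection + map room + photography bay + print gallery hits 2078 at 65 m².
Every optimal selection uses 7 exhibits.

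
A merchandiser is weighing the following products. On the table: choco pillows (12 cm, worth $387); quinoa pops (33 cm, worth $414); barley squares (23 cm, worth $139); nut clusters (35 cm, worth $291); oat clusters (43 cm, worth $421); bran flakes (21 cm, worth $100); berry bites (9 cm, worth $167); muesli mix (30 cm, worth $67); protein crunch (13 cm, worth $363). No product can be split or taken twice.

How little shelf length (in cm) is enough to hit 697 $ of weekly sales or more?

25

Look for the lowest-shelf combination reaching 697.
Taking choco pillows + protein crunch gives 750 (≥ 697) for 25 cm.
Below 25 cm the best achievable stays under 697.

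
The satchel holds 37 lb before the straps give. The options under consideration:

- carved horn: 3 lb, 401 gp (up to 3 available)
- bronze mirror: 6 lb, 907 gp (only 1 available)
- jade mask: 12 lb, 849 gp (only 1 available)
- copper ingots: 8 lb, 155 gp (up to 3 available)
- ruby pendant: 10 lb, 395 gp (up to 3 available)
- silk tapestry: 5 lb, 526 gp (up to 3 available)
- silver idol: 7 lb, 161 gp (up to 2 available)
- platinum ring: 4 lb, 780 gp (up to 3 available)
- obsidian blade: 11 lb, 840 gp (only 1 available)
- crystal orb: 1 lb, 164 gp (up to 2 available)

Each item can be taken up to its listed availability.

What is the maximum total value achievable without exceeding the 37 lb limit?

By value per lb: platinum ring 195.00, crystal orb 164.00, bronze mirror 151.17, carved horn 133.67 lead.
A density-first pass picks 3×carved horn + bronze mirror + silk tapestry + 3×platinum ring + 2×crystal orb — 5304 at 34 lb.
Dropping 2×crystal orb frees 2 lb; slotting in silk tapestry (5 lb) lifts the total to 5502 at 37 lb.
No other feasible combination exceeds 5502.

5502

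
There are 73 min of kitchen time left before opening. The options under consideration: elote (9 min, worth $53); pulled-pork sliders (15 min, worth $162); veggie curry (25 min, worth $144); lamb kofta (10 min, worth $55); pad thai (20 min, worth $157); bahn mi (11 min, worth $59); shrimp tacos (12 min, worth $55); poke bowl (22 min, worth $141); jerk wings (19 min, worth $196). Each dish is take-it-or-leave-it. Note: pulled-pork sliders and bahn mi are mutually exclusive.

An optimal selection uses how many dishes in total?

5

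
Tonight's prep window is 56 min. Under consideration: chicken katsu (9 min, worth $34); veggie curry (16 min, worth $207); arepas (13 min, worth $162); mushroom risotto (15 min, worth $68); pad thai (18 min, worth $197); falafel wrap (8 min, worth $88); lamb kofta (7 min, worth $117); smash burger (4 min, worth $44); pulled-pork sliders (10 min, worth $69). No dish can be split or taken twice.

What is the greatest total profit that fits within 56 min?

Filling by ratio: veggie curry + arepas + falafel wrap + lamb kofta + smash burger for 618, with 8 min left unused.
Replace falafel wrap and smash burger with pad thai: the trade gains 65 net, giving 683 at 54 min.

683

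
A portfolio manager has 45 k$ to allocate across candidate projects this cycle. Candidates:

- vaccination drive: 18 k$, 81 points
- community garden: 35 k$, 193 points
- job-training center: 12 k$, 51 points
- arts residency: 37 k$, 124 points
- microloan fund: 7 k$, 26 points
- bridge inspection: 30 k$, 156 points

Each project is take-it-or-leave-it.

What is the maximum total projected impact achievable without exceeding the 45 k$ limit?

By projected impact per k$: community garden 5.51, bridge inspection 5.20, vaccination drive 4.50, job-training center 4.25 lead.
Taking community garden + microloan fund: 42 k$ used, 219 in projected impact.
The closest alternative, job-training center + bridge inspection, reaches only 207.

219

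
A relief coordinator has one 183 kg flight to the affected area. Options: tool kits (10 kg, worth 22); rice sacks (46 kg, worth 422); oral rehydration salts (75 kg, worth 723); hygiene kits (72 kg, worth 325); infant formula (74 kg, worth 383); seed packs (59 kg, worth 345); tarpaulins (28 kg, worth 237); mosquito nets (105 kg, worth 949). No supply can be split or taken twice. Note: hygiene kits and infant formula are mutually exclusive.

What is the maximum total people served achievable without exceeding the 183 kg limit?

Ranking by ratio (people served/kg): oral rehydration salts 9.64, rice sacks 9.17, mosquito nets 9.04.
The ratio heuristic lands on tool kits + rice sacks + oral rehydration salts + tarpaulins (1404) but leaves 24 kg idle.
Dropping tool kits and rice sacks and tarpaulins frees 84 kg; slotting in mosquito nets (105 kg) lifts the total to 1672 at 180 kg.
Next best is rice sacks + tarpaulins + mosquito nets at 1608 (179 kg) — short by 64.

1672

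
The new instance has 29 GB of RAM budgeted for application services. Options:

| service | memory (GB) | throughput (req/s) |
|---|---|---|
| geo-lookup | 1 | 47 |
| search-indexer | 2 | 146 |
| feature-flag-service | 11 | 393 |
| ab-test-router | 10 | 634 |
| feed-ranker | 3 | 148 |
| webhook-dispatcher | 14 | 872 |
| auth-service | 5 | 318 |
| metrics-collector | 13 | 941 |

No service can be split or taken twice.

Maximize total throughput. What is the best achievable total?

1959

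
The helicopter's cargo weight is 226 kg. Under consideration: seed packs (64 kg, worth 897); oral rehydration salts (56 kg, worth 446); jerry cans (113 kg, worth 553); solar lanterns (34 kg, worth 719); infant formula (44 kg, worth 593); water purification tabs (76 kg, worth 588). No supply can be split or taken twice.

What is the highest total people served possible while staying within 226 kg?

2797

Filling by ratio: seed packs + oral rehydration salts + solar lanterns + infant formula for 2655, with 28 kg left unused.
Replace oral rehydration salts with water purification tabs: the trade gains 142 net, giving 2797 at 218 kg.
That's the maximum — no swap from here does better than 2797.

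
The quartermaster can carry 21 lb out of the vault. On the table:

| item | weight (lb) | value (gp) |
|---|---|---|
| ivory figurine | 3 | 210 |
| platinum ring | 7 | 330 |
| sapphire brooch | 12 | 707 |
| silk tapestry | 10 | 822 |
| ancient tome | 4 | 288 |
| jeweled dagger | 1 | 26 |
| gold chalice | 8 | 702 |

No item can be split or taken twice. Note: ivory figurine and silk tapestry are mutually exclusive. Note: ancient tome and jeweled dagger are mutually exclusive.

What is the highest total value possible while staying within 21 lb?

Best packing: silk tapestry + jeweled dagger + gold chalice — 19 lb, 1550 total.
Runner-up silk tapestry + gold chalice tops out at 1524.

1550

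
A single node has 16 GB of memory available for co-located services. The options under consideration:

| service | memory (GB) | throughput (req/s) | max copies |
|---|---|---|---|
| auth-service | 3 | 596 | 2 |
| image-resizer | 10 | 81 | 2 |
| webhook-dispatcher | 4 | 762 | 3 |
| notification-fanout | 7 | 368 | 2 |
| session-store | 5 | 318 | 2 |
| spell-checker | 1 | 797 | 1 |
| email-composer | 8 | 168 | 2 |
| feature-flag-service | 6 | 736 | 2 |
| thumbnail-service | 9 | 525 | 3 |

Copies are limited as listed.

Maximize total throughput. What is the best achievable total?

3679

Taking the top-ratio services first gives 2×auth-service + 2×webhook-dispatcher + spell-checker for 3513 (15 GB).
The 3 GB tied up in auth-service is better spent on webhook-dispatcher — total rises to 3679 (16 GB).
Every other selection either busts 16 GB or exceeds an availability limit or fails to beat 3679.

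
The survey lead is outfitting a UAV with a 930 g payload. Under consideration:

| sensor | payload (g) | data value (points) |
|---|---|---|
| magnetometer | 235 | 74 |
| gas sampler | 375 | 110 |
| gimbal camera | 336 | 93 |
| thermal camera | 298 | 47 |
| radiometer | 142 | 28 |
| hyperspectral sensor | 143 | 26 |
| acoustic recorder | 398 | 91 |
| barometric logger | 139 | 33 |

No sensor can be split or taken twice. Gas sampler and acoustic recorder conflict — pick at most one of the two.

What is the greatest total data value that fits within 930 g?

245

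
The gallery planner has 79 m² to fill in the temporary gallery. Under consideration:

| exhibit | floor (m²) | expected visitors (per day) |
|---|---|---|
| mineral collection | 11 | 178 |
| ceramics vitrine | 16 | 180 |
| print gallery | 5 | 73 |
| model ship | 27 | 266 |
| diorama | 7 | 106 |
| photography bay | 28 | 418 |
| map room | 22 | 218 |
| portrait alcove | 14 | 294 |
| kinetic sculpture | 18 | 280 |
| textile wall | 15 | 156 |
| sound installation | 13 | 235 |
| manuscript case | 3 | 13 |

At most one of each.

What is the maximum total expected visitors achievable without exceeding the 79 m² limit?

1304

Taking the top-ratio exhibits first gives mineral collection + print gallery + diorama + portrait alcove + kinetic sculpture + sound installation + manuscript case for 1179 (71 m²).
Dropping kinetic sculpture and manuscript case frees 21 m²; slotting in photography bay (28 m²) lifts the total to 1304 at 78 m².
Next best is print gallery + photography bay + portrait alcove + kinetic sculpture + sound installation at 1300 (78 m²) — short by 4.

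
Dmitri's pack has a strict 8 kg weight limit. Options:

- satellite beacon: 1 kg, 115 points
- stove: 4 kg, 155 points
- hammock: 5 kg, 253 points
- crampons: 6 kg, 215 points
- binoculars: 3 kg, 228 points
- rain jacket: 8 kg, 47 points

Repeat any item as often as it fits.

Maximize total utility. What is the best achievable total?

8×satellite beacon uses 8 of the 8 kg and totals 920.

920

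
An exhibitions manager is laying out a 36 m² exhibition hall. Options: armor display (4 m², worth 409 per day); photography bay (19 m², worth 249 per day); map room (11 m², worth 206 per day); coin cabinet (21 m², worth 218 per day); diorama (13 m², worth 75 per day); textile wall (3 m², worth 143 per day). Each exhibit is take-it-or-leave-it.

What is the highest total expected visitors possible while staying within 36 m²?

864

Ranking by ratio (expected visitors/m²): armor display 102.25, textile wall 47.67, map room 18.73.
Greedy by ratio would take armor display + map room + diorama + textile wall: 31 m² used, total 833.
Dropping diorama and textile wall frees 16 m²; slotting in photography bay (19 m²) lifts the total to 864 at 34 m².
Next best is armor display + map room + coin cabinet at 833 (36 m²) — short by 31.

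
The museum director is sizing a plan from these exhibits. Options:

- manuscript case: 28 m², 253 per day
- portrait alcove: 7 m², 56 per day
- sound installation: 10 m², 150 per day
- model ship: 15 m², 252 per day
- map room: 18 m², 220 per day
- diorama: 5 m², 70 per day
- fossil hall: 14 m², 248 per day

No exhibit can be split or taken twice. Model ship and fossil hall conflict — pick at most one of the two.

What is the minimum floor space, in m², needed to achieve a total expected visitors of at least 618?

42

Look for the lowest-floor combination reaching 618.
Taking sound installation + map room + fossil hall gives 618 (≥ 618) for 42 m².
No combination under 42 m² hits 618.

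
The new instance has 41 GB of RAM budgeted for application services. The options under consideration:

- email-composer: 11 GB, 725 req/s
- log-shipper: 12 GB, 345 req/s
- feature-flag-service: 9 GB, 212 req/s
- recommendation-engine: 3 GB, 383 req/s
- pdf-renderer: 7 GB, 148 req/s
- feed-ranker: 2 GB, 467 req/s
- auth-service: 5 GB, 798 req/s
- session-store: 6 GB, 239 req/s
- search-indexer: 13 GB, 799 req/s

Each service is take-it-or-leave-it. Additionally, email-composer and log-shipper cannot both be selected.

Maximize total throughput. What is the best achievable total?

3411

The ratio ordering already packs tightly: email-composer + recommendation-engine + feed-ranker + auth-service + session-store + search-indexer, 40 GB, 3411.
The closest alternative, email-composer + recommendation-engine + pdf-renderer + feed-ranker + auth-service + search-indexer, reaches only 3320.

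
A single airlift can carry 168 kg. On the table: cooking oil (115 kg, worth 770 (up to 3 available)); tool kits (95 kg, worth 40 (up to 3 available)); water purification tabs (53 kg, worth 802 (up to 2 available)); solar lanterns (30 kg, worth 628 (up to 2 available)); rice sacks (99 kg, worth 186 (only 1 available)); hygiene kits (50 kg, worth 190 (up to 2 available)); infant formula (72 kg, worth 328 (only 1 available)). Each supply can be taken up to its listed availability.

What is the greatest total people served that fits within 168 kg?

2860

Taking 2×water purification tabs + 2×solar lanterns: 166 kg used, 2860 in people served.
That's the maximum — no swap from here does better than 2860.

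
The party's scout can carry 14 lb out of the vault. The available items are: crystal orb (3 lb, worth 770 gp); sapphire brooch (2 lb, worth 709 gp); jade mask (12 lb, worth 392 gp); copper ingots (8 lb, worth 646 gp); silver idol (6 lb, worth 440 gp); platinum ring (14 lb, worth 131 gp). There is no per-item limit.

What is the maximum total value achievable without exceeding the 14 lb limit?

4963

Ranking by ratio (value/lb): sapphire brooch 354.50, crystal orb 256.67, copper ingots 80.75.
Best packing: 7×sapphire brooch — 14 lb, 4963 total.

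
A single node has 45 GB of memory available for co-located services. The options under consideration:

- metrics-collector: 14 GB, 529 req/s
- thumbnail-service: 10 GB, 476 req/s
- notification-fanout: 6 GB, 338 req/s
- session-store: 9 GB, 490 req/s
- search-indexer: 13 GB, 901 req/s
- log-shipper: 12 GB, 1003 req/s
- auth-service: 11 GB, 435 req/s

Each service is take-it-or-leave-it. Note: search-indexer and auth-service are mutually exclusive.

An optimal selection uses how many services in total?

4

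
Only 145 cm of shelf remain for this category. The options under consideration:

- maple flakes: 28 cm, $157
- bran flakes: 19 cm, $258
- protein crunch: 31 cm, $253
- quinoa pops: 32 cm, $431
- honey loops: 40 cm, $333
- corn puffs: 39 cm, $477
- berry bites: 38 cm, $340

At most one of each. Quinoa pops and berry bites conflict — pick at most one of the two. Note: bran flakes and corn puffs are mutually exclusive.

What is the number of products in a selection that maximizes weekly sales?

4

Best achievable weekly sales is 1494.
One optimal bundle: protein crunch + quinoa pops + honey loops + corn puffs (142 cm).
All optima have 4 products.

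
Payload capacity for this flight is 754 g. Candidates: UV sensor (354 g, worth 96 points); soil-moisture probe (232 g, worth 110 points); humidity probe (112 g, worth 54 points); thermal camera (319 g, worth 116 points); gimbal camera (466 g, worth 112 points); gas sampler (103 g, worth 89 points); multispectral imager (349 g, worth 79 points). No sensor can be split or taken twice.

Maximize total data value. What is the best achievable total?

315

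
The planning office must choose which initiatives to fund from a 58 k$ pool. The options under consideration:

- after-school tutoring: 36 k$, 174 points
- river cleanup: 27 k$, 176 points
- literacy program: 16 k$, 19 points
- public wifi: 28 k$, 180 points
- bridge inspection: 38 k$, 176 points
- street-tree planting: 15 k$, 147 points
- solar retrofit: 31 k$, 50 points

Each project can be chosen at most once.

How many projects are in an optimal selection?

2

The maximum projected impact within 58 k$ is 356.
One optimal bundle: river cleanup + public wifi (55 k$).
Every optimal selection uses 2 projects.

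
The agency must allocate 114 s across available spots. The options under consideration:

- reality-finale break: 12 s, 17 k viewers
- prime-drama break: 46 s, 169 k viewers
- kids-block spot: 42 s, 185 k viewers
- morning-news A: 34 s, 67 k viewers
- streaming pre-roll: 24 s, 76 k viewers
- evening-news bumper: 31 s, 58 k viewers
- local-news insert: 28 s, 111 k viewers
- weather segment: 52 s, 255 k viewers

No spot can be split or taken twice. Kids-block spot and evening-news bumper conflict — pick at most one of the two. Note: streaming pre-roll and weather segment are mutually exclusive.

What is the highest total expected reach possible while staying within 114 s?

457

Best packing: reality-finale break + kids-block spot + weather segment — 106 s, 457 total.
The closest alternative, reality-finale break + prime-drama break + weather segment, reaches only 441.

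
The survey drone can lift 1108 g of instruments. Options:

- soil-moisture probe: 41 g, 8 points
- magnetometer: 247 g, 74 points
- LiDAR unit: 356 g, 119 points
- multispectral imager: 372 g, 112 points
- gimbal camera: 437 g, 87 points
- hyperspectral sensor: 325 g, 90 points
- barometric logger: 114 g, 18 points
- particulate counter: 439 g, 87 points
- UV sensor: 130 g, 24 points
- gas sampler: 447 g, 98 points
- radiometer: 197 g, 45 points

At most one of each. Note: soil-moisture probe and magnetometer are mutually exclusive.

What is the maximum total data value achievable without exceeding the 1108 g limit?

329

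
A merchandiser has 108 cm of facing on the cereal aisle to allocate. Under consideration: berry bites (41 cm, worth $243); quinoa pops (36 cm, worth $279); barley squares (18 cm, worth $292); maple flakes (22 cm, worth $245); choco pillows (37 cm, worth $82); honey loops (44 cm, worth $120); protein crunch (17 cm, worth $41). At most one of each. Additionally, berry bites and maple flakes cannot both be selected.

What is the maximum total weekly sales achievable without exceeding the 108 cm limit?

Taking quinoa pops + barley squares + maple flakes + protein crunch: 93 cm used, 857 in weekly sales.
No other feasible combination exceeds 857.

857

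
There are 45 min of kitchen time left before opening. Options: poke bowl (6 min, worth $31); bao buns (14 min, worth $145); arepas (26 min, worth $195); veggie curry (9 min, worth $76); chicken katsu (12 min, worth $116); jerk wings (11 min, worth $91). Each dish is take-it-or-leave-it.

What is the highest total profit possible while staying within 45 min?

383

The ratio heuristic lands on poke bowl + bao buns + veggie curry + chicken katsu (368) but leaves 4 min idle.
The 9 min tied up in veggie curry is better spent on jerk wings — total rises to 383 (43 min).
Next best is poke bowl + bao buns + veggie curry + chicken katsu at 368 (41 min) — short by 15.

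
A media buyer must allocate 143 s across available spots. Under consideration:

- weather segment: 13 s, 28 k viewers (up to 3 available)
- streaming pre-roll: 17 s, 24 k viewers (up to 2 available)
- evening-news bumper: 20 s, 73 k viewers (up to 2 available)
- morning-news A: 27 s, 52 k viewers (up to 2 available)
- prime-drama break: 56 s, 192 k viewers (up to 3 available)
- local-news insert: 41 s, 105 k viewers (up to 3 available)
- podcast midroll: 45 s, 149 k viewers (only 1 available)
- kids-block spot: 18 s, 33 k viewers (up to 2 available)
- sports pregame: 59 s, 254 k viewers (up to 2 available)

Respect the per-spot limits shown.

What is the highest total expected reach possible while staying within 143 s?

581

Taking evening-news bumper + 2×sports pregame: 138 s used, 581 in expected reach.
That's the maximum — no swap from here does better than 581.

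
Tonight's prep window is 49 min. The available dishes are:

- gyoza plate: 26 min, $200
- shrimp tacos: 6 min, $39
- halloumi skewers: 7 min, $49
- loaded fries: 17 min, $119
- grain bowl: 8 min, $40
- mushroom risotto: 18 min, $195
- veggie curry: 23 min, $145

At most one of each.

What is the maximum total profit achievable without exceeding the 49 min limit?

402

Filling by ratio: gyoza plate + mushroom risotto for 395, with 5 min left unused.
Dropping gyoza plate frees 26 min; slotting in shrimp tacos + halloumi skewers + loaded fries (30 min) lifts the total to 402 at 48 min.
That's the maximum — no swap from here does better than 402.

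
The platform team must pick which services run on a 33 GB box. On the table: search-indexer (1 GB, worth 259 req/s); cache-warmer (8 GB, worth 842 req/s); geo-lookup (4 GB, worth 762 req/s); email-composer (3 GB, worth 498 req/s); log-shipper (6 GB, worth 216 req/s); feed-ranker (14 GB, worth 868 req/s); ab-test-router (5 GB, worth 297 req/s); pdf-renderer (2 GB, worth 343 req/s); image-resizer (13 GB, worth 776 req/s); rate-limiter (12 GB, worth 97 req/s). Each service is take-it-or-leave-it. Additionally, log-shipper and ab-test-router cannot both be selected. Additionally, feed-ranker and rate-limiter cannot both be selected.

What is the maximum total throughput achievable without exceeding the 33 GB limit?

3572

Search-indexer + cache-warmer + geo-lookup + email-composer + feed-ranker + pdf-renderer uses 32 of the 33 GB and totals 3572.
Next best is search-indexer + cache-warmer + geo-lookup + email-composer + pdf-renderer + image-resizer at 3480 (31 GB) — short by 92.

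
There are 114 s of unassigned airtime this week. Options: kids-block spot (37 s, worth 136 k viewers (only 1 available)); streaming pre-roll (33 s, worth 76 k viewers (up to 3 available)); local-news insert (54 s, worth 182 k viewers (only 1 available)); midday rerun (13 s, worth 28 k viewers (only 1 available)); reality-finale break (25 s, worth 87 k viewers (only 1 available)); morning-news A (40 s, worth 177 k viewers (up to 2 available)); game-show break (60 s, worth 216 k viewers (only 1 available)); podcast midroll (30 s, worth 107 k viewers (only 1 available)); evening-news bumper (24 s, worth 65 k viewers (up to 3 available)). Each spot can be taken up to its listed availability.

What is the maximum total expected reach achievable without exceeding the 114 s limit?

461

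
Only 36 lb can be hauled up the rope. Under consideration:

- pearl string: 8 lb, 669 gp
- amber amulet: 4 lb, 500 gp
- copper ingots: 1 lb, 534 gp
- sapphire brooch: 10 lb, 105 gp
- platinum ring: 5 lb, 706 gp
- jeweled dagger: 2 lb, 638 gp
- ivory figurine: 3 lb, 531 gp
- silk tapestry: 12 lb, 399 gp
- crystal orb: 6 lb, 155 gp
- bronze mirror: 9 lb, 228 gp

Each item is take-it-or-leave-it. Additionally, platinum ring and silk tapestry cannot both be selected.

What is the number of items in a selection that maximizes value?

7

The maximum value within 36 lb is 3806.
pearl string + amber amulet + copper ingots + platinum ring + jeweled dagger + ivory figurine + bronze mirror hits 3806 at 32 lb.
All optima have 7 items.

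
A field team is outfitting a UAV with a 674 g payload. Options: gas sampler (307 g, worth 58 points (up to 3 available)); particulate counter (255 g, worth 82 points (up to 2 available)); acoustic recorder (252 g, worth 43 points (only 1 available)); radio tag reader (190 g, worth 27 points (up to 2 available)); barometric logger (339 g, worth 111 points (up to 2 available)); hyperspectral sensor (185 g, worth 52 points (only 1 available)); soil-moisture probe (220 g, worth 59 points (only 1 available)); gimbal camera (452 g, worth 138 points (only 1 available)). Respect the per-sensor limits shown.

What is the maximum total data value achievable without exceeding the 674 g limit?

Greedy by ratio would take particulate counter + barometric logger: 594 g used, total 193.
The 594 g tied up in particulate counter and barometric logger is better spent on soil-moisture probe + gimbal camera — total rises to 197 (672 g).
No other feasible combination exceeds 197.

197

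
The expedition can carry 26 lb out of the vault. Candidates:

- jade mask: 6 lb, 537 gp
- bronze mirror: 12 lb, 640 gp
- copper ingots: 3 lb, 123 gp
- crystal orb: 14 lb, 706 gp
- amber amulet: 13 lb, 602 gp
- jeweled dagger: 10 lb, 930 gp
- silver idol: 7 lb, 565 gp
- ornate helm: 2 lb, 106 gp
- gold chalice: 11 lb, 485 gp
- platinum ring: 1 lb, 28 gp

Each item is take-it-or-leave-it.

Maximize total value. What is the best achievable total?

2166

Taking jade mask + jeweled dagger + silver idol + ornate helm + platinum ring: 26 lb used, 2166 in value.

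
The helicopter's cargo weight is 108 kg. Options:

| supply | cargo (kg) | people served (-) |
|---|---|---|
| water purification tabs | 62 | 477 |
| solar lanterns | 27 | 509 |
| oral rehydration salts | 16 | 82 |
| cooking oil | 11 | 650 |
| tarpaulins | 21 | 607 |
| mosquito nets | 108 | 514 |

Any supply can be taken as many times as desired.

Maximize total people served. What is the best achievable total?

Ranking by ratio (people served/kg): cooking oil 59.09, tarpaulins 28.90, solar lanterns 18.85.
The ratio ordering already packs tightly: 9×cooking oil, 99 kg, 5850.
Every other selection either busts 108 kg or fails to beat 5850.

5850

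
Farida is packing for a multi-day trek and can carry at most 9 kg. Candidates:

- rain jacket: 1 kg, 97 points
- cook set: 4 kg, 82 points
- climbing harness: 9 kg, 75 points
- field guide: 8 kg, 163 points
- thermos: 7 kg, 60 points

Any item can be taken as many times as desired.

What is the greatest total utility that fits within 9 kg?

873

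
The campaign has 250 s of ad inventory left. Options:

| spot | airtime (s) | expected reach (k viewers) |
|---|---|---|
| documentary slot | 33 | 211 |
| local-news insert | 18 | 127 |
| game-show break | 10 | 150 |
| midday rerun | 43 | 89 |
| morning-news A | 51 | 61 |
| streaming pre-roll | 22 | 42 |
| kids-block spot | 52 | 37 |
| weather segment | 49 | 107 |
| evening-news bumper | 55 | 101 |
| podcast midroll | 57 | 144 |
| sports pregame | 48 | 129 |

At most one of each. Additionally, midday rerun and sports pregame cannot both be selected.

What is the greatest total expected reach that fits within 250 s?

Density check — game-show break 15.00, local-news insert 7.06, documentary slot 6.39 are the best per s.
Documentary slot + local-news insert + game-show break + streaming pre-roll + weather segment + podcast midroll + sports pregame uses 237 of the 250 s and totals 910.
Every other selection either busts 250 s or breaks a pairing rule or fails to beat 910.

910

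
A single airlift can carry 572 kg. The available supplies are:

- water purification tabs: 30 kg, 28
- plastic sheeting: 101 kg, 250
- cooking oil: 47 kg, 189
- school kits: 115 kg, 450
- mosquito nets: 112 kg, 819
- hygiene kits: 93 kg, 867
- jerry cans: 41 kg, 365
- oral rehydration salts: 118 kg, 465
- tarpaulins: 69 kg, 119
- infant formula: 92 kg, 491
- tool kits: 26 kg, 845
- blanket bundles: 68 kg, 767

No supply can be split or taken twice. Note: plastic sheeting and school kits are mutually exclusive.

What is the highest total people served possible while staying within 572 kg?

Greedy by ratio would take cooking oil + mosquito nets + hygiene kits + jerry cans + tarpaulins + infant formula + tool kits + blanket bundles: 548 kg used, total 4462.
Replace cooking oil and tarpaulins with oral rehydration salts: the trade gains 157 net, giving 4619 at 550 kg.
Runner-up school kits + mosquito nets + hygiene kits + jerry cans + infant formula + tool kits + blanket bundles tops out at 4604.

4619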